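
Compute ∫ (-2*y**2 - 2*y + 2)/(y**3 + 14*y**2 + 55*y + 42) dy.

Factor the denominator: (y + 1)*(y + 6)*(y + 7).
Partial-fraction decomposition: -41/(3*(y + 7)) + 58/(5*(y + 6)) + 1/(15*(y + 1)).
Integrate each term: A/(y−a) contributes A·log|y−a|.

log(y + 1)/15 + 58*log(y + 6)/5 - 41*log(y + 7)/3 + C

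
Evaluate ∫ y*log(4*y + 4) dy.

Use integration by parts with u = log(4*y + 4), dv = y dy.
Then du = 4/(4*y + 4) dy and v = y**2/2.

y**2*log(4*y + 4)/2 - y**2/4 + y/2 - log(y + 1)/2 + C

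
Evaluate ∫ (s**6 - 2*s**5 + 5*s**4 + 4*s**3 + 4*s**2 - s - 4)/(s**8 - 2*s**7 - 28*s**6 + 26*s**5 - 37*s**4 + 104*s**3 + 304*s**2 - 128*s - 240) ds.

Factor the denominator: (s - 6)*(s - 2)*(s - 1)*(s + 1)**2*(s + 5)*(s**2 + 4).
Partial-fraction decomposition: (241*s + 216)/(5800*(s**2 + 4)) - 24601/(214368*(s + 5)) + 2299/(70560*(s + 1)) - 1/(168*(s + 1)**2) + 7/(600*(s - 1)) - 61/(1008*(s - 2)) + 19291/(215600*(s - 6)).
Integrate each term; A/(s−a) gives A·log|s−a|; the (Bs+D)/(s²+p²) term gives a log and an atan.

19291*log(s - 6)/215600 - 61*log(s - 2)/1008 + 7*log(s - 1)/600 + 2299*log(s + 1)/70560 - 24601*log(s + 5)/214368 + 241*log(s**2 + 4)/11600 + 27*atan(s/2)/1450 + 1/(168*s + 168) + C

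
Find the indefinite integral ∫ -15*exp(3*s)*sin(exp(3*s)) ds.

5*cos(exp(3*s)) + C

Let u = exp(3*s), so du = (3*exp(3*s)) ds.
Rewriting, the integral becomes -5·∫ sin(u) du = -5·-cos(u).
Substituting back, u = exp(3*s).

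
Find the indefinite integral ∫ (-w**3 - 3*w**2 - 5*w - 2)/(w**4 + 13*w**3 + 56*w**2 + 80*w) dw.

-log(w)/40 + 109*log(w + 4)/8 - 73*log(w + 5)/5 + 17/(2*w + 8) + C

Factor the denominator: w*(w + 4)**2*(w + 5).
Partial-fraction decomposition: -73/(5*(w + 5)) + 109/(8*(w + 4)) - 17/(2*(w + 4)**2) - 1/(40*w).
Integrate each term; A/(w−a) gives A·log|w−a|; A/(w−a)² gives −A/(w−a).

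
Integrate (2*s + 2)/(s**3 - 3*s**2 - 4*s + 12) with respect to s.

Factor the denominator: (s - 3)*(s - 2)*(s + 2).
Partial-fraction decomposition: -1/(10*(s + 2)) - 3/(2*(s - 2)) + 8/(5*(s - 3)).
Integrate each term: A/(s−a) contributes A·log|s−a|.

8*log(s - 3)/5 - 3*log(s - 2)/2 - log(s + 2)/10 + C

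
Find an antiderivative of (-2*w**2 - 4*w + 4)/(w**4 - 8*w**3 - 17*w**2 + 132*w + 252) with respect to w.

-61*log(w - 7)/45 + 23*log(w - 6)/18 + log(w + 2)/18 + log(w + 3)/45 + C

Factor the denominator: (w - 7)*(w - 6)*(w + 2)*(w + 3).
Partial-fraction decomposition: 1/(45*(w + 3)) + 1/(18*(w + 2)) + 23/(18*(w - 6)) - 61/(45*(w - 7)).
Integrate each term: A/(w−a) contributes A·log|w−a|.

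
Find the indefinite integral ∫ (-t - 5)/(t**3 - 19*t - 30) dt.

-5*log(t - 5)/28 + 3*log(t + 2)/7 - log(t + 3)/4 + C

Factor the denominator: (t - 5)*(t + 2)*(t + 3).
Partial-fraction decomposition: -1/(4*(t + 3)) + 3/(7*(t + 2)) - 5/(28*(t - 5)).
Integrate each term: A/(t−a) contributes A·log|t−a|.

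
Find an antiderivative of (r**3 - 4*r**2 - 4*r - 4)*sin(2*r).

-r**3*cos(2*r)/2 + 3*r**2*sin(2*r)/4 + 2*r**2*cos(2*r) - 2*r*sin(2*r) + 11*r*cos(2*r)/4 - 11*sin(2*r)/8 + cos(2*r) + C

Use integration by parts with u = r**3 - 4*r**2 - 4*r - 4, dv = sin(2*r) dr, so v = -cos(2*r)/2.
Apply parts 3 times (tabular method): alternate signs, differentiate u down to 0, integrate dv up.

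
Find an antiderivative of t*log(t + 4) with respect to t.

t**2*log(t + 4)/2 - t**2/4 + 2*t - 8*log(t + 4) + C

Use integration by parts with u = log(t + 4), dv = t dt.
Then du = 1/(t + 4) dt and v = t**2/2.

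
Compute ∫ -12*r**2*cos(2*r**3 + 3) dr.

-2*sin(2*r**3 + 3) + C

Let u = 2*r**3 + 3, so du = (6*r**2) dr.
Rewriting, the integral becomes -2·∫ cos(u) du = -2·sin(u).
Substituting back, u = 2*r**3 + 3.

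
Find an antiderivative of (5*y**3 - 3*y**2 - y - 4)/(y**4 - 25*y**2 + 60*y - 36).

101*log(y - 3)/18 - 11*log(y - 2)/4 - 3*log(y - 1)/14 + 593*log(y + 6)/252 + C

Factor the denominator: (y - 3)*(y - 2)*(y - 1)*(y + 6).
Partial-fraction decomposition: 593/(252*(y + 6)) - 3/(14*(y - 1)) - 11/(4*(y - 2)) + 101/(18*(y - 3)).
Integrate each term: A/(y−a) contributes A·log|y−a|.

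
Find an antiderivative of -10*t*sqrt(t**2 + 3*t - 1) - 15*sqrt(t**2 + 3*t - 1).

Let u = t**2 + 3*t - 1, so du = (2*t + 3) dt.
Rewriting, the integral becomes -5·∫ √u du = -5·(2/3)u^(3/2).
Substituting back, u = t**2 + 3*t - 1.

-10*(t**2 + 3*t - 1)**(3/2)/3 + C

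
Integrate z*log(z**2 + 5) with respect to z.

z**2*log(z**2 + 5)/2 - z**2/2 + 5*log(z**2 + 5)/2 + C

Let u = z**2 + 5, so du = (2*z) dz.
The integral becomes (1/2)·∫ log(u) du; integrate by parts with u′=log(u), dv′=du.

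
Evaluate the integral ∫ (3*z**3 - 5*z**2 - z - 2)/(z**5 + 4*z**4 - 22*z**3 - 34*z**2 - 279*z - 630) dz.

Factor the denominator: (z - 5)*(z + 2)*(z + 7)*(z**2 + 9).
Partial-fraction decomposition: (2344*z + 2761)/(12818*(z**2 + 9)) - 423/(1160*(z + 7)) + 44/(455*(z + 2)) + 81/(952*(z - 5)).
Integrate each term; A/(z−a) gives A·log|z−a|; the (Bz+D)/(z²+p²) term gives a log and an atan.

81*log(z - 5)/952 + 44*log(z + 2)/455 - 423*log(z + 7)/1160 + 586*log(z**2 + 9)/6409 + 2761*atan(z/3)/38454 + C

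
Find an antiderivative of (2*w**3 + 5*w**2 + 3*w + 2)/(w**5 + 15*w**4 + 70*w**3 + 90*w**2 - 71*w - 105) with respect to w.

Factor the denominator: (w - 1)*(w + 1)*(w + 3)*(w + 5)*(w + 7).
Partial-fraction decomposition: -115/(96*(w + 7)) + 23/(16*(w + 5)) - 1/(4*(w + 3)) - 1/(48*(w + 1)) + 1/(32*(w - 1)).
Integrate each term: A/(w−a) contributes A·log|w−a|.

log(w - 1)/32 - log(w + 1)/48 - log(w + 3)/4 + 23*log(w + 5)/16 - 115*log(w + 7)/96 + C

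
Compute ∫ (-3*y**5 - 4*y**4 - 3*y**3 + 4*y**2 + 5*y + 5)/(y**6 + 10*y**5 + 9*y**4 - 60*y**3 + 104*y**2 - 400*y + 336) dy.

Factor the denominator: (y - 2)*(y - 1)*(y + 6)*(y + 7)*(y**2 + 4).
Partial-fraction decomposition: -(649*y - 568)/(4240*(y**2 + 4)) - 1167/(106*(y + 7)) + 18911/(2240*(y + 6)) - 1/(70*(y - 1)) - 17/(64*(y - 2)).
Integrate each term; A/(y−a) gives A·log|y−a|; the (By+D)/(y²+p²) term gives a log and an atan.

-17*log(y - 2)/64 - log(y - 1)/70 + 18911*log(y + 6)/2240 - 1167*log(y + 7)/106 - 649*log(y**2 + 4)/8480 + 71*atan(y/2)/1060 + C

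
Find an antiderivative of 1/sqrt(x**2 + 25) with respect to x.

log(x + sqrt(x**2 + 25)) + C

Substitute x = 5·tan(θ), so dx = 5·sec(θ)^2 dθ and the radical becomes sqrt(x**2 + 25) = 5·sec(θ) by the Pythagorean identity.
Integrate the resulting trig expression in θ, then back-substitute tan(θ) = x/5, sec(θ) = sqrt(x**2 + 25)/5 (absorbing any constant into C).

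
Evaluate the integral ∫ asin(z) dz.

z*asin(z) + sqrt(-z**2 + 1) + C

Use integration by parts with u = arcsin(z), dv = dz.
Then du = 1/sqrt(-z**2 + 1) dz.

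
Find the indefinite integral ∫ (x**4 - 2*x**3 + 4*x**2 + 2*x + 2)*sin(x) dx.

Use integration by parts with u = x**4 - 2*x**3 + 4*x**2 + 2*x + 2, dv = sin(x) dx, so v = -cos(x).
Apply parts 4 times (tabular method): alternate signs, differentiate u down to 0, integrate dv up.

-x**4*cos(x) + 4*x**3*sin(x) + 2*x**3*cos(x) - 6*x**2*sin(x) + 8*x**2*cos(x) - 16*x*sin(x) - 14*x*cos(x) + 14*sin(x) - 18*cos(x) + C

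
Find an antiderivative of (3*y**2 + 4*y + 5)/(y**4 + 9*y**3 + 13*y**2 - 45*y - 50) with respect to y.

Factor the denominator: (y - 2)*(y + 1)*(y + 5)**2.
Partial-fraction decomposition: -17/(196*(y + 5)) + 15/(7*(y + 5)**2) - 1/(12*(y + 1)) + 25/(147*(y - 2)).
Integrate each term; A/(y−a) gives A·log|y−a|; A/(y−a)² gives −A/(y−a).

25*log(y - 2)/147 - log(y + 1)/12 - 17*log(y + 5)/196 - 15/(7*y + 35) + C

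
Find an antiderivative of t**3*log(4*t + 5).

Use integration by parts with u = log(4*t + 5), dv = t**3 dt.
Then du = 4/(4*t + 5) dt and v = t**4/4.

t**4*log(4*t + 5)/4 - t**4/16 + 5*t**3/48 - 25*t**2/128 + 125*t/256 - 625*log(4*t + 5)/1024 + C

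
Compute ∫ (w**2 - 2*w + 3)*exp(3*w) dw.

Use integration by parts with u = w**2 - 2*w + 3, dv = exp(3*w) dw, so v = exp(3*w)/3.
Apply parts 2 times (tabular method): alternate signs, differentiate u down to 0, integrate dv up.

(9*w**2 - 24*w + 35)*exp(3*w)/27 + C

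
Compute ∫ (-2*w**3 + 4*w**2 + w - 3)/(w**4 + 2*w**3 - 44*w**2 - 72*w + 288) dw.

-19*log(w - 6)/32 + log(w - 2)/192 + 37*log(w + 4)/24 - 189*log(w + 6)/64 + C

Factor the denominator: (w - 6)*(w - 2)*(w + 4)*(w + 6).
Partial-fraction decomposition: -189/(64*(w + 6)) + 37/(24*(w + 4)) + 1/(192*(w - 2)) - 19/(32*(w - 6)).
Integrate each term: A/(w−a) contributes A·log|w−a|.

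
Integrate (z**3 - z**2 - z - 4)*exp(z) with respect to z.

(z**3 - 4*z**2 + 7*z - 11)*exp(z) + C

Use integration by parts with u = z**3 - z**2 - z - 4, dv = exp(z) dz, so v = exp(z).
Apply parts 3 times (tabular method): alternate signs, differentiate u down to 0, integrate dv up.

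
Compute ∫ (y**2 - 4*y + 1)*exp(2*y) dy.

(2*y**2 - 10*y + 7)*exp(2*y)/4 + C

Use integration by parts with u = y**2 - 4*y + 1, dv = exp(2*y) dy, so v = exp(2*y)/2.
Apply parts 2 times (tabular method): alternate signs, differentiate u down to 0, integrate dv up.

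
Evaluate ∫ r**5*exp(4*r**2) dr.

(8*r**4 - 4*r**2 + 1)*exp(4*r**2)/64 + C

Let u = r², du = 2r dr; rewrite as (1/2)∫ u^2·exp(4u) du.
Now integrate by parts 2 times.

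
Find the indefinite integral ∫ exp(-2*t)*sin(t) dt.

-2*exp(-2*t)*sin(t)/5 - exp(-2*t)*cos(t)/5 + C

Let I denote the integral. Integrate by parts with u = sin(t), dv = exp(-2*t) dt, so v = -exp(-2*t)/2: I = -exp(-2*t)*sin(t)/2 + (1/2)·∫ exp(-2*t)*cos(t) dt.
Apply parts again with u = cos(t), dv = exp(-2*t) dt: ∫ exp(-2*t)*cos(t) dt = -exp(-2*t)*cos(t)/2 − (1/2)·I. Substituting back brings back I: I = -exp(-2*t)*sin(t)/2 - exp(-2*t)*cos(t)/4 − (1/4)·I.
Solving for I: (1 + 1/4)·I equals the remaining terms, so I = (4/5)·(-exp(-2*t)*sin(t)/2 - exp(-2*t)*cos(t)/4).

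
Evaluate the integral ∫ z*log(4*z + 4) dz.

Use integration by parts with u = log(4*z + 4), dv = z dz.
Then du = 4/(4*z + 4) dz and v = z**2/2.

z**2*log(4*z + 4)/2 - z**2/4 + z/2 - log(z + 1)/2 + C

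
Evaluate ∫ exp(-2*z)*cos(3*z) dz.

Let I denote the integral. Integrate by parts with u = cos(3*z), dv = exp(-2*z) dz, so v = -exp(-2*z)/2: I = -exp(-2*z)*cos(3*z)/2 − (3/2)·∫ exp(-2*z)*sin(3*z) dz.
Apply parts again with u = sin(3*z), dv = exp(-2*z) dz: ∫ exp(-2*z)*sin(3*z) dz = -exp(-2*z)*sin(3*z)/2 + (3/2)·I. Substituting back brings back I: I = 3*exp(-2*z)*sin(3*z)/4 - exp(-2*z)*cos(3*z)/2 − (9/4)·I.
Solving for I: (1 + 9/4)·I equals the remaining terms, so I = (4/13)·(3*exp(-2*z)*sin(3*z)/4 - exp(-2*z)*cos(3*z)/2).

3*exp(-2*z)*sin(3*z)/13 - 2*exp(-2*z)*cos(3*z)/13 + C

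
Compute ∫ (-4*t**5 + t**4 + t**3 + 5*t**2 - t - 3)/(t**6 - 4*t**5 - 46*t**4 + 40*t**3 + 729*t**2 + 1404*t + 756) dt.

-64249*log(t - 7)/7200 + 467*log(t - 6)/72 + log(t + 1)/32 - 155*log(t + 2)/72 + 503*log(t + 3)/900 - 119/(20*t + 60) + C

Factor the denominator: (t - 7)*(t - 6)*(t + 1)*(t + 2)*(t + 3)**2.
Partial-fraction decomposition: 503/(900*(t + 3)) + 119/(20*(t + 3)**2) - 155/(72*(t + 2)) + 1/(32*(t + 1)) + 467/(72*(t - 6)) - 64249/(7200*(t - 7)).
Integrate each term; A/(t−a) gives A·log|t−a|; A/(t−a)² gives −A/(t−a).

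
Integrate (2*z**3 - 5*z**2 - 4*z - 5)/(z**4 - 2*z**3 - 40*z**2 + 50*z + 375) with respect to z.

Factor the denominator: (z - 5)**2*(z + 3)*(z + 5).
Partial-fraction decomposition: 9/(5*(z + 5)) - 23/(32*(z + 3)) + 147/(160*(z - 5)) + 5/(4*(z - 5)**2).
Integrate each term; A/(z−a) gives A·log|z−a|; A/(z−a)² gives −A/(z−a).

147*log(z - 5)/160 - 23*log(z + 3)/32 + 9*log(z + 5)/5 - 5/(4*z - 20) + C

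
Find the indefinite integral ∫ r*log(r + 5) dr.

Use integration by parts with u = log(r + 5), dv = r dr.
Then du = 1/(r + 5) dr and v = r**2/2.

r**2*log(r + 5)/2 - r**2/4 + 5*r/2 - 25*log(r + 5)/2 + C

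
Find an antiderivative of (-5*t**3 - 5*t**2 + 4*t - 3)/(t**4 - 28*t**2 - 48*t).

Factor the denominator: t*(t - 6)*(t + 2)*(t + 4).
Partial-fraction decomposition: -221/(80*(t + 4)) + 9/(32*(t + 2)) - 413/(160*(t - 6)) + 1/(16*t).
Integrate each term: A/(t−a) contributes A·log|t−a|.

log(t)/16 - 413*log(t - 6)/160 + 9*log(t + 2)/32 - 221*log(t + 4)/80 + C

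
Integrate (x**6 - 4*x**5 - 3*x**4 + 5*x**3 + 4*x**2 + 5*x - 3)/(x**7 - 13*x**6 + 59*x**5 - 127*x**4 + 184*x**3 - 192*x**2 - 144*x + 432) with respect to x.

41*log(x - 6)/32 - 1657*log(x - 3)/2704 + 49*log(x - 2)/96 - log(x + 1)/240 - 1181*log(x**2 + 4)/13520 + 1241*atan(x/2)/13520 - 101/(52*x - 156) + C

Factor the denominator: (x - 6)*(x - 3)**2*(x - 2)*(x + 1)*(x**2 + 4).
Partial-fraction decomposition: -(1181*x - 1241)/(6760*(x**2 + 4)) - 1/(240*(x + 1)) + 49/(96*(x - 2)) - 1657/(2704*(x - 3)) + 101/(52*(x - 3)**2) + 41/(32*(x - 6)).
Integrate each term; A/(x−a) gives A·log|x−a|; the (Bx+D)/(x²+p²) term gives a log and an atan.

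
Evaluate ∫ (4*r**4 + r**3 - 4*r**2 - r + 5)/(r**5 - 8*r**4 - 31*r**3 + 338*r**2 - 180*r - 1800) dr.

Factor the denominator: (r - 6)*(r - 5)**2*(r + 2)*(r + 6).
Partial-fraction decomposition: 4835/(5808*(r + 6)) - 47/(1568*(r + 2)) - 305593/(5929*(r - 5)) - 2525/(77*(r - 5)**2) + 5255/(96*(r - 6)).
Integrate each term; A/(r−a) gives A·log|r−a|; A/(r−a)² gives −A/(r−a).

5255*log(r - 6)/96 - 305593*log(r - 5)/5929 - 47*log(r + 2)/1568 + 4835*log(r + 6)/5808 + 2525/(77*r - 385) + C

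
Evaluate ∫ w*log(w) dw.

w**2*log(w)/2 - w**2/4 + C

Use integration by parts with u = log(w), dv = w dw.
Then du = 1/w dw and v = w**2/2.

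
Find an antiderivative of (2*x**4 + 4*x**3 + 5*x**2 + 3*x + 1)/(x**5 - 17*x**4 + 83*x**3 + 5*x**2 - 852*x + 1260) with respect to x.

6441*log(x - 7)/100 - 3655*log(x - 6)/36 + 1891*log(x - 5)/48 - 91*log(x - 2)/300 + 91*log(x + 3)/3600 + C

Factor the denominator: (x - 7)*(x - 6)*(x - 5)*(x - 2)*(x + 3).
Partial-fraction decomposition: 91/(3600*(x + 3)) - 91/(300*(x - 2)) + 1891/(48*(x - 5)) - 3655/(36*(x - 6)) + 6441/(100*(x - 7)).
Integrate each term: A/(x−a) contributes A·log|x−a|.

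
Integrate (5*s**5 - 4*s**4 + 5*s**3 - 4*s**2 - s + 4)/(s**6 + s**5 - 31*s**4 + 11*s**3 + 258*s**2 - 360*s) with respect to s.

Factor the denominator: s*(s - 3)**2*(s - 2)*(s + 4)*(s + 5).
Partial-fraction decomposition: 18841/(2240*(s + 5)) - 815/(147*(s + 4)) + 61/(42*(s - 2)) + 19525/(28224*(s - 3)) + 991/(168*(s - 3)**2) - 1/(90*s).
Integrate each term; A/(s−a) gives A·log|s−a|; A/(s−a)² gives −A/(s−a).

-log(s)/90 + 19525*log(s - 3)/28224 + 61*log(s - 2)/42 - 815*log(s + 4)/147 + 18841*log(s + 5)/2240 - 991/(168*s - 504) + C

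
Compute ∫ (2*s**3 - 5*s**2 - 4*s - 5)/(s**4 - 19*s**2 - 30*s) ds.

log(s)/6 + 5*log(s - 5)/14 - 33*log(s + 2)/14 + 23*log(s + 3)/6 + C

Factor the denominator: s*(s - 5)*(s + 2)*(s + 3).
Partial-fraction decomposition: 23/(6*(s + 3)) - 33/(14*(s + 2)) + 5/(14*(s - 5)) + 1/(6*s).
Integrate each term: A/(s−a) contributes A·log|s−a|.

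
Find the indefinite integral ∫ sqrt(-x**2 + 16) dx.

Substitute x = 4·sin(θ), so dx = 4·cos(θ) dθ and the radical becomes sqrt(-x**2 + 16) = 4·cos(θ) by the Pythagorean identity.
Integrate the resulting trig expression in θ, then back-substitute θ = asin(x/4), sin(θ) = x/4, cos(θ) = sqrt(-x**2 + 16)/4 (absorbing any constant into C).

x*sqrt(-x**2 + 16)/2 + 8*asin(x/4) + C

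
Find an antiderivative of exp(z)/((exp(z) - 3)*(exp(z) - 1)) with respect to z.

Let u = e^z, du = e^z dz.
The integral becomes ∫ du/((u-1)(u-3)); decompose into partial fractions.

log(exp(z) - 3)/2 - log(exp(z) - 1)/2 + C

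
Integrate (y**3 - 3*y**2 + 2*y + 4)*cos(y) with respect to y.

y**3*sin(y) - 3*y**2*sin(y) + 3*y**2*cos(y) - 4*y*sin(y) - 6*y*cos(y) + 10*sin(y) - 4*cos(y) + C

Use integration by parts with u = y**3 - 3*y**2 + 2*y + 4, dv = cos(y) dy, so v = sin(y).
Apply parts 3 times (tabular method): alternate signs, differentiate u down to 0, integrate dv up.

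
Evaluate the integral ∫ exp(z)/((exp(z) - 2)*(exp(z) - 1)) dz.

Let u = e^z, du = e^z dz.
The integral becomes ∫ du/((u-2)(u-1)); decompose into partial fractions.

log(exp(z) - 2) - log(exp(z) - 1) + C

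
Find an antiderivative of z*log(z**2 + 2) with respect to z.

z**2*log(z**2 + 2)/2 - z**2/2 + log(z**2 + 2) + C

Let u = z**2 + 2, so du = (2*z) dz.
The integral becomes (1/2)·∫ log(u) du; integrate by parts with u′=log(u), dv′=du.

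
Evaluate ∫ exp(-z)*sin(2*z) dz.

Let I denote the integral. Integrate by parts with u = sin(2*z), dv = exp(-z) dz, so v = -exp(-z): I = -exp(-z)*sin(2*z) + 2·∫ exp(-z)*cos(2*z) dz.
Apply parts again with u = cos(2*z), dv = exp(-z) dz: ∫ exp(-z)*cos(2*z) dz = -exp(-z)*cos(2*z) − 2·I. Substituting back brings back I: I = -exp(-z)*sin(2*z) - 2*exp(-z)*cos(2*z) − 4·I.
Solving for I: (1 + 4)·I equals the remaining terms, so I = (1/5)·(-exp(-z)*sin(2*z) - 2*exp(-z)*cos(2*z)).

-exp(-z)*sin(2*z)/5 - 2*exp(-z)*cos(2*z)/5 + C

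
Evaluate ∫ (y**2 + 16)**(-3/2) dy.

Substitute y = 4·tan(θ), so dy = 4·sec(θ)^2 dθ and the radical becomes sqrt(y**2 + 16) = 4·sec(θ) by the Pythagorean identity.
Integrate the resulting trig expression in θ, then back-substitute tan(θ) = y/4, sec(θ) = sqrt(y**2 + 16)/4 (absorbing any constant into C).

y/(16*sqrt(y**2 + 16)) + C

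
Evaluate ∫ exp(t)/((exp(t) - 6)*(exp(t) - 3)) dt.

Let u = e^t, du = e^t dt.
The integral becomes ∫ du/((u-3)(u-6)); decompose into partial fractions.

log(exp(t) - 6)/3 - log(exp(t) - 3)/3 + C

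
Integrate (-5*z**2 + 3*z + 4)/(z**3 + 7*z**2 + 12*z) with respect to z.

log(z)/3 + 50*log(z + 3)/3 - 22*log(z + 4) + C

Factor the denominator: z*(z + 3)*(z + 4).
Partial-fraction decomposition: -22/(z + 4) + 50/(3*(z + 3)) + 1/(3*z).
Integrate each term: A/(z−a) contributes A·log|z−a|.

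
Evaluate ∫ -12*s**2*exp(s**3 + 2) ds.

Let u = s**3 + 2, so du = (3*s**2) ds.
Rewriting, the integral becomes -4·∫ e^u du = -4·e^u.
Substituting back, u = s**3 + 2.

-4*exp(s**3 + 2) + C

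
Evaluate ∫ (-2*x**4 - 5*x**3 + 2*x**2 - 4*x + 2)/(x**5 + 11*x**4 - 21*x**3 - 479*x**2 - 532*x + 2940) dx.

-1811*log(x - 6)/3718 + 5*log(x - 2)/162 - 79*log(x + 5)/44 + 13781*log(x + 7)/54756 - 2959/(234*x + 1638) + C

Factor the denominator: (x - 6)*(x - 2)*(x + 5)*(x + 7)**2.
Partial-fraction decomposition: 13781/(54756*(x + 7)) + 2959/(234*(x + 7)**2) - 79/(44*(x + 5)) + 5/(162*(x - 2)) - 1811/(3718*(x - 6)).
Integrate each term; A/(x−a) gives A·log|x−a|; A/(x−a)² gives −A/(x−a).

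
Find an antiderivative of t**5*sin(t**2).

-t**4*cos(t**2)/2 + t**2*sin(t**2) + cos(t**2) + C

Let u = t², du = 2t dt; rewrite as (1/2)∫ u^2·sin(1u) du.
Now integrate by parts 2 times.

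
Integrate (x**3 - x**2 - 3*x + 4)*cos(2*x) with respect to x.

x**3*sin(2*x)/2 - x**2*sin(2*x)/2 + 3*x**2*cos(2*x)/4 - 9*x*sin(2*x)/4 - x*cos(2*x)/2 + 9*sin(2*x)/4 - 9*cos(2*x)/8 + C

Use integration by parts with u = x**3 - x**2 - 3*x + 4, dv = cos(2*x) dx, so v = sin(2*x)/2.
Apply parts 3 times (tabular method): alternate signs, differentiate u down to 0, integrate dv up.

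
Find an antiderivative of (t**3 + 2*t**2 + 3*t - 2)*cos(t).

t**3*sin(t) + 2*t**2*sin(t) + 3*t**2*cos(t) - 3*t*sin(t) + 4*t*cos(t) - 6*sin(t) - 3*cos(t) + C

Use integration by parts with u = t**3 + 2*t**2 + 3*t - 2, dv = cos(t) dt, so v = sin(t).
Apply parts 3 times (tabular method): alternate signs, differentiate u down to 0, integrate dv up.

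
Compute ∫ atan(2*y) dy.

y*atan(2*y) - log(4*y**2 + 1)/4 + C

Use integration by parts with u = arctan(2*y), dv = dy.
Then du = 2/(4*y**2 + 1) dy.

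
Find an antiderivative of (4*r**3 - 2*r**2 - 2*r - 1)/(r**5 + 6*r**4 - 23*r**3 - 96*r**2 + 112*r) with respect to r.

Factor the denominator: r*(r - 4)*(r - 1)*(r + 4)*(r + 7).
Partial-fraction decomposition: -1457/(1848*(r + 7)) + 281/(480*(r + 4)) + 1/(120*(r - 1)) + 215/(1056*(r - 4)) - 1/(112*r).
Integrate each term: A/(r−a) contributes A·log|r−a|.

-log(r)/112 + 215*log(r - 4)/1056 + log(r - 1)/120 + 281*log(r + 4)/480 - 1457*log(r + 7)/1848 + C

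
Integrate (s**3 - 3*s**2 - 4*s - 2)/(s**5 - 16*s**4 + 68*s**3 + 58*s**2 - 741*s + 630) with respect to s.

83*log(s - 7)/60 - 82*log(s - 6)/45 + 7*log(s - 5)/16 + log(s - 1)/60 - 11*log(s + 3)/720 + C

Factor the denominator: (s - 7)*(s - 6)*(s - 5)*(s - 1)*(s + 3).
Partial-fraction decomposition: -11/(720*(s + 3)) + 1/(60*(s - 1)) + 7/(16*(s - 5)) - 82/(45*(s - 6)) + 83/(60*(s - 7)).
Integrate each term: A/(s−a) contributes A·log|s−a|.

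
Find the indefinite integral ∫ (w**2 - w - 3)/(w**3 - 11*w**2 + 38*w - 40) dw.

17*log(w - 5)/3 - 9*log(w - 4)/2 - log(w - 2)/6 + C

Factor the denominator: (w - 5)*(w - 4)*(w - 2).
Partial-fraction decomposition: -1/(6*(w - 2)) - 9/(2*(w - 4)) + 17/(3*(w - 5)).
Integrate each term: A/(w−a) contributes A·log|w−a|.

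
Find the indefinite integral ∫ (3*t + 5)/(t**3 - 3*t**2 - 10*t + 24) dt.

Factor the denominator: (t - 4)*(t - 2)*(t + 3).
Partial-fraction decomposition: -4/(35*(t + 3)) - 11/(10*(t - 2)) + 17/(14*(t - 4)).
Integrate each term: A/(t−a) contributes A·log|t−a|.

17*log(t - 4)/14 - 11*log(t - 2)/10 - 4*log(t + 3)/35 + C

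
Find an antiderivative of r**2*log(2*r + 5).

Use integration by parts with u = log(2*r + 5), dv = r**2 dr.
Then du = 2/(2*r + 5) dr and v = r**3/3.

r**3*log(2*r + 5)/3 - r**3/9 + 5*r**2/12 - 25*r/12 + 125*log(2*r + 5)/24 + C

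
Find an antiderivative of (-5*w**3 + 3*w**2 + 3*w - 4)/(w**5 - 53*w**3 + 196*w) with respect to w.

-log(w)/49 - 517*log(w - 7)/1470 + 13*log(w - 2)/180 - 7*log(w + 2)/60 + 1837*log(w + 7)/4410 + C

Factor the denominator: w*(w - 7)*(w - 2)*(w + 2)*(w + 7).
Partial-fraction decomposition: 1837/(4410*(w + 7)) - 7/(60*(w + 2)) + 13/(180*(w - 2)) - 517/(1470*(w - 7)) - 1/(49*w).
Integrate each term: A/(w−a) contributes A·log|w−a|.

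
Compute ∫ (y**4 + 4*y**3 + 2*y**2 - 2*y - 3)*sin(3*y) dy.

Use integration by parts with u = y**4 + 4*y**3 + 2*y**2 - 2*y - 3, dv = sin(3*y) dy, so v = -cos(3*y)/3.
Apply parts 4 times (tabular method): alternate signs, differentiate u down to 0, integrate dv up.

-y**4*cos(3*y)/3 + 4*y**3*sin(3*y)/9 - 4*y**3*cos(3*y)/3 + 4*y**2*sin(3*y)/3 - 2*y**2*cos(3*y)/9 + 4*y*sin(3*y)/27 + 14*y*cos(3*y)/9 - 14*sin(3*y)/27 + 85*cos(3*y)/81 + C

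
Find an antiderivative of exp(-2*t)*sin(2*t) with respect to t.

-exp(-2*t)*sin(2*t)/4 - exp(-2*t)*cos(2*t)/4 + C

Let I denote the integral. Integrate by parts with u = sin(2*t), dv = exp(-2*t) dt, so v = -exp(-2*t)/2: I = -exp(-2*t)*sin(2*t)/2 + ∫ exp(-2*t)*cos(2*t) dt.
Apply parts again with u = cos(2*t), dv = exp(-2*t) dt: ∫ exp(-2*t)*cos(2*t) dt = -exp(-2*t)*cos(2*t)/2 − I. Substituting back brings back I: I = -exp(-2*t)*sin(2*t)/2 - exp(-2*t)*cos(2*t)/2 − I.
Solving for I: (1 + 1)·I equals the remaining terms, so I = (1/2)·(-exp(-2*t)*sin(2*t)/2 - exp(-2*t)*cos(2*t)/2).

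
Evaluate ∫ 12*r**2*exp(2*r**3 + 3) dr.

Let u = 2*r**3 + 3, so du = (6*r**2) dr.
Rewriting, the integral becomes 2·∫ e^u du = 2·e^u.
Substituting back, u = 2*r**3 + 3.

2*exp(2*r**3 + 3) + C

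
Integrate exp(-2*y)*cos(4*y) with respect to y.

exp(-2*y)*sin(4*y)/5 - exp(-2*y)*cos(4*y)/10 + C

Let I denote the integral. Integrate by parts with u = cos(4*y), dv = exp(-2*y) dy, so v = -exp(-2*y)/2: I = -exp(-2*y)*cos(4*y)/2 − 2·∫ exp(-2*y)*sin(4*y) dy.
Apply parts again with u = sin(4*y), dv = exp(-2*y) dy: ∫ exp(-2*y)*sin(4*y) dy = -exp(-2*y)*sin(4*y)/2 + 2·I. Substituting back brings back I: I = exp(-2*y)*sin(4*y) - exp(-2*y)*cos(4*y)/2 − 4·I.
Solving for I: (1 + 4)·I equals the remaining terms, so I = (1/5)·(exp(-2*y)*sin(4*y) - exp(-2*y)*cos(4*y)/2).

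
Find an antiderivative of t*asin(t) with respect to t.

Use integration by parts with u = arcsin(t), dv = t dt.
Then du = 1/sqrt(-t**2 + 1) dt.

t**2*asin(t)/2 + t*sqrt(-t**2 + 1)/4 - asin(t)/4 + C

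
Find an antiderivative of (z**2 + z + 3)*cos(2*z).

Use integration by parts with u = z**2 + z + 3, dv = cos(2*z) dz, so v = sin(2*z)/2.
Apply parts 2 times (tabular method): alternate signs, differentiate u down to 0, integrate dv up.

z**2*sin(2*z)/2 + z*sin(2*z)/2 + z*cos(2*z)/2 + 5*sin(2*z)/4 + cos(2*z)/4 + C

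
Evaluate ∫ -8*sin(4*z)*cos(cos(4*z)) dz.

2*sin(cos(4*z)) + C

Let u = cos(4*z), so du = (-4*sin(4*z)) dz.
Rewriting, the integral becomes 2·∫ cos(u) du = 2·sin(u).
Substituting back, u = cos(4*z).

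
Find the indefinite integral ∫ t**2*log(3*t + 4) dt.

t**3*log(3*t + 4)/3 - t**3/9 + 2*t**2/9 - 16*t/27 + 64*log(3*t + 4)/81 + C

Use integration by parts with u = log(3*t + 4), dv = t**2 dt.
Then du = 3/(3*t + 4) dt and v = t**3/3.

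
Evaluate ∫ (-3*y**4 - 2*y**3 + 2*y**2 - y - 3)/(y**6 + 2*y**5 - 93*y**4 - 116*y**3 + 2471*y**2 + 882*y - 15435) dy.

-7801*log(y - 7)/15680 + 2083*log(y - 5)/4608 - 19*log(y - 3)/320 + 57*log(y + 3)/2560 + 5827*log(y + 7)/70560 + 1283/(1344*y + 9408) + C

Factor the denominator: (y - 7)*(y - 5)*(y - 3)*(y + 3)*(y + 7)**2.
Partial-fraction decomposition: 5827/(70560*(y + 7)) - 1283/(1344*(y + 7)**2) + 57/(2560*(y + 3)) - 19/(320*(y - 3)) + 2083/(4608*(y - 5)) - 7801/(15680*(y - 7)).
Integrate each term; A/(y−a) gives A·log|y−a|; A/(y−a)² gives −A/(y−a).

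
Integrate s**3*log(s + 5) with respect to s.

Use integration by parts with u = log(s + 5), dv = s**3 ds.
Then du = 1/(s + 5) ds and v = s**4/4.

s**4*log(s + 5)/4 - s**4/16 + 5*s**3/12 - 25*s**2/8 + 125*s/4 - 625*log(s + 5)/4 + C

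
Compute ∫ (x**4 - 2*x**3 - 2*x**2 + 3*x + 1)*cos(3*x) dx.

Use integration by parts with u = x**4 - 2*x**3 - 2*x**2 + 3*x + 1, dv = cos(3*x) dx, so v = sin(3*x)/3.
Apply parts 4 times (tabular method): alternate signs, differentiate u down to 0, integrate dv up.

x**4*sin(3*x)/3 - 2*x**3*sin(3*x)/3 + 4*x**3*cos(3*x)/9 - 10*x**2*sin(3*x)/9 - 2*x**2*cos(3*x)/3 + 13*x*sin(3*x)/9 - 20*x*cos(3*x)/27 + 47*sin(3*x)/81 + 13*cos(3*x)/27 + C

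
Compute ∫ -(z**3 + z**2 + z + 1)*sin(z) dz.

z**3*cos(z) - 3*z**2*sin(z) + z**2*cos(z) - 2*z*sin(z) - 5*z*cos(z) + 5*sin(z) - cos(z) + C

Use integration by parts with u = z**3 + z**2 + z + 1, dv = -sin(z) dz, so v = cos(z).
Apply parts 3 times (tabular method): alternate signs, differentiate u down to 0, integrate dv up.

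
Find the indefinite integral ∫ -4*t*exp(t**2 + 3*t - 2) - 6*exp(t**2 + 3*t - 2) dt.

Let u = t**2 + 3*t - 2, so du = (2*t + 3) dt.
Rewriting, the integral becomes -2·∫ e^u du = -2·e^u.
Substituting back, u = t**2 + 3*t - 2.

-2*exp(t**2 + 3*t - 2) + C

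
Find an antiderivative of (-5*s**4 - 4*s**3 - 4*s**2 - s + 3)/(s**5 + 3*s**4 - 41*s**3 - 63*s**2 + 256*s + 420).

Factor the denominator: (s - 5)*(s - 3)*(s + 2)**2*(s + 7).
Partial-fraction decomposition: -10819/(3000*(s + 7)) + 166/(245*(s + 2)) - 59/(175*(s + 2)**2) + 549/(500*(s - 3)) - 3727/(1176*(s - 5)).
Integrate each term; A/(s−a) gives A·log|s−a|; A/(s−a)² gives −A/(s−a).

-3727*log(s - 5)/1176 + 549*log(s - 3)/500 + 166*log(s + 2)/245 - 10819*log(s + 7)/3000 + 59/(175*s + 350) + C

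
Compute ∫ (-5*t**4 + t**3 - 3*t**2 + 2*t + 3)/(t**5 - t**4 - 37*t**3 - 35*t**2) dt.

41*log(t)/1225 - 737*log(t - 7)/294 + log(t + 1)/4 - 833*log(t + 5)/300 + 3/(35*t) + C

Factor the denominator: t**2*(t - 7)*(t + 1)*(t + 5).
Partial-fraction decomposition: -833/(300*(t + 5)) + 1/(4*(t + 1)) - 737/(294*(t - 7)) + 41/(1225*t) - 3/(35*t**2).
Integrate each term; A/(t−a) gives A·log|t−a|; A/(t−a)² gives −A/(t−a).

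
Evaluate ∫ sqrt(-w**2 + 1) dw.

w*sqrt(-w**2 + 1)/2 + asin(w)/2 + C

Substitute w = sin(θ), so dw = cos(θ) dθ and the radical becomes sqrt(-w**2 + 1) = cos(θ) by the Pythagorean identity.
Integrate the resulting trig expression in θ, then back-substitute θ = asin(w), sin(θ) = w, cos(θ) = sqrt(-w**2 + 1) (absorbing any constant into C).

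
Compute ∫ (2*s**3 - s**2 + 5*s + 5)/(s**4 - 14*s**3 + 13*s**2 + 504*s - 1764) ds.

-5773*log(s - 7)/169 + 431*log(s - 6)/12 + 493*log(s + 6)/2028 - 677/(13*s - 91) + C

Factor the denominator: (s - 7)**2*(s - 6)*(s + 6).
Partial-fraction decomposition: 493/(2028*(s + 6)) + 431/(12*(s - 6)) - 5773/(169*(s - 7)) + 677/(13*(s - 7)**2).
Integrate each term; A/(s−a) gives A·log|s−a|; A/(s−a)² gives −A/(s−a).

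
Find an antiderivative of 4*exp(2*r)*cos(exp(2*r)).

2*sin(exp(2*r)) + C

Let u = exp(2*r), so du = (2*exp(2*r)) dr.
Rewriting, the integral becomes 2·∫ cos(u) du = 2·sin(u).
Substituting back, u = exp(2*r).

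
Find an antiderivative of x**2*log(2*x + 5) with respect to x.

x**3*log(2*x + 5)/3 - x**3/9 + 5*x**2/12 - 25*x/12 + 125*log(2*x + 5)/24 + C

Use integration by parts with u = log(2*x + 5), dv = x**2 dx.
Then du = 2/(2*x + 5) dx and v = x**3/3.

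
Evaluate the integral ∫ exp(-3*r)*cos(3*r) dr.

Let I denote the integral. Integrate by parts with u = cos(3*r), dv = exp(-3*r) dr, so v = -exp(-3*r)/3: I = -exp(-3*r)*cos(3*r)/3 − ∫ exp(-3*r)*sin(3*r) dr.
Apply parts again with u = sin(3*r), dv = exp(-3*r) dr: ∫ exp(-3*r)*sin(3*r) dr = -exp(-3*r)*sin(3*r)/3 + I. Substituting back brings back I: I = exp(-3*r)*sin(3*r)/3 - exp(-3*r)*cos(3*r)/3 − I.
Solving for I: (1 + 1)·I equals the remaining terms, so I = (1/2)·(exp(-3*r)*sin(3*r)/3 - exp(-3*r)*cos(3*r)/3).

exp(-3*r)*sin(3*r)/6 - exp(-3*r)*cos(3*r)/6 + C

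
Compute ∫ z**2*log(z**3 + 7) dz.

z**3*log(z**3 + 7)/3 - z**3/3 + 7*log(z**3 + 7)/3 + C

Let u = z**3 + 7, so du = (3*z**2) dz.
The integral becomes (1/3)·∫ log(u) du; integrate by parts with u′=log(u), dv′=du.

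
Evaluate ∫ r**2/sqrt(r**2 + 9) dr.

Substitute r = 3·tan(θ), so dr = 3·sec(θ)^2 dθ and the radical becomes sqrt(r**2 + 9) = 3·sec(θ) by the Pythagorean identity.
Integrate the resulting trig expression in θ, then back-substitute tan(θ) = r/3, sec(θ) = sqrt(r**2 + 9)/3 (absorbing any constant into C).

r*sqrt(r**2 + 9)/2 - 9*log(r + sqrt(r**2 + 9))/2 + C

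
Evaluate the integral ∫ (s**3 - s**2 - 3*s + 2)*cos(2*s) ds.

s**3*sin(2*s)/2 - s**2*sin(2*s)/2 + 3*s**2*cos(2*s)/4 - 9*s*sin(2*s)/4 - s*cos(2*s)/2 + 5*sin(2*s)/4 - 9*cos(2*s)/8 + C

Use integration by parts with u = s**3 - s**2 - 3*s + 2, dv = cos(2*s) ds, so v = sin(2*s)/2.
Apply parts 3 times (tabular method): alternate signs, differentiate u down to 0, integrate dv up.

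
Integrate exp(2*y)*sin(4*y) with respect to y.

Let I denote the integral. Integrate by parts with u = sin(4*y), dv = exp(2*y) dy, so v = exp(2*y)/2: I = exp(2*y)*sin(4*y)/2 − 2·∫ exp(2*y)*cos(4*y) dy.
Apply parts again with u = cos(4*y), dv = exp(2*y) dy: ∫ exp(2*y)*cos(4*y) dy = exp(2*y)*cos(4*y)/2 + 2·I. Substituting back brings back I: I = exp(2*y)*sin(4*y)/2 - exp(2*y)*cos(4*y) − 4·I.
Solving for I: (1 + 4)·I equals the remaining terms, so I = (1/5)·(exp(2*y)*sin(4*y)/2 - exp(2*y)*cos(4*y)).

exp(2*y)*sin(4*y)/10 - exp(2*y)*cos(4*y)/5 + C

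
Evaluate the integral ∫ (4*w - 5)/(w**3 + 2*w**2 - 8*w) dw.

Factor the denominator: w*(w - 2)*(w + 4).
Partial-fraction decomposition: -7/(8*(w + 4)) + 1/(4*(w - 2)) + 5/(8*w).
Integrate each term: A/(w−a) contributes A·log|w−a|.

5*log(w)/8 + log(w - 2)/4 - 7*log(w + 4)/8 + C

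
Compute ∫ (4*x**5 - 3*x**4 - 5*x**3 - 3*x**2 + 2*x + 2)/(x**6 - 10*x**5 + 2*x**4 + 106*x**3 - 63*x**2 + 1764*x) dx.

log(x)/882 + 142889*log(x - 7)/41209 + 19*log(x + 4)/50 + 28657*log(x**2 + 9)/378450 + 51341*atan(x/3)/126150 - 5289/(406*x - 2842) + C

Factor the denominator: x*(x - 7)**2*(x + 4)*(x**2 + 9).
Partial-fraction decomposition: (57314*x + 462069)/(378450*(x**2 + 9)) + 19/(50*(x + 4)) + 142889/(41209*(x - 7)) + 5289/(406*(x - 7)**2) + 1/(882*x).
Integrate each term; A/(x−a) gives A·log|x−a|; the (Bx+D)/(x²+p²) term gives a log and an atan.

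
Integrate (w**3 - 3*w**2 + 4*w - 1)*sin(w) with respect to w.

Use integration by parts with u = w**3 - 3*w**2 + 4*w - 1, dv = sin(w) dw, so v = -cos(w).
Apply parts 3 times (tabular method): alternate signs, differentiate u down to 0, integrate dv up.

-w**3*cos(w) + 3*w**2*sin(w) + 3*w**2*cos(w) - 6*w*sin(w) + 2*w*cos(w) - 2*sin(w) - 5*cos(w) + C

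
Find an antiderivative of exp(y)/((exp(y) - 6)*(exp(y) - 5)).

Let u = e^y, du = e^y dy.
The integral becomes ∫ du/((u-5)(u-6)); decompose into partial fractions.

log(exp(y) - 6) - log(exp(y) - 5) + C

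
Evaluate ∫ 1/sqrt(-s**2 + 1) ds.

asin(s) + C

Substitute s = sin(θ), so ds = cos(θ) dθ and the radical becomes sqrt(-s**2 + 1) = cos(θ) by the Pythagorean identity.
Integrate the resulting trig expression in θ, then back-substitute θ = asin(s), sin(θ) = s, cos(θ) = sqrt(-s**2 + 1) (absorbing any constant into C).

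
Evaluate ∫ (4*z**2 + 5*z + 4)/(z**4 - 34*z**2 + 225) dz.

Factor the denominator: (z - 5)*(z - 3)*(z + 3)*(z + 5).
Partial-fraction decomposition: -79/(160*(z + 5)) + 25/(96*(z + 3)) - 55/(96*(z - 3)) + 129/(160*(z - 5)).
Integrate each term: A/(z−a) contributes A·log|z−a|.

129*log(z - 5)/160 - 55*log(z - 3)/96 + 25*log(z + 3)/96 - 79*log(z + 5)/160 + C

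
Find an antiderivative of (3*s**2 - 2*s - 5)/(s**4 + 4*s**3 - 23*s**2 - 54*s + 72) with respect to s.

log(s - 4)/6 + log(s - 1)/21 + log(s + 3)/3 - 23*log(s + 6)/42 + C

Factor the denominator: (s - 4)*(s - 1)*(s + 3)*(s + 6).
Partial-fraction decomposition: -23/(42*(s + 6)) + 1/(3*(s + 3)) + 1/(21*(s - 1)) + 1/(6*(s - 4)).
Integrate each term: A/(s−a) contributes A·log|s−a|.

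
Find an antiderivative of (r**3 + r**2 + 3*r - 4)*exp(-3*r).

Use integration by parts with u = r**3 + r**2 + 3*r - 4, dv = exp(-3*r) dr, so v = -exp(-3*r)/3.
Apply parts 3 times (tabular method): alternate signs, differentiate u down to 0, integrate dv up.

(-9*r**3 - 18*r**2 - 39*r + 23)*exp(-3*r)/27 + C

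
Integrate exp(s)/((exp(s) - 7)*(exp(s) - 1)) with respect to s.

Let u = e^s, du = e^s ds.
The integral becomes ∫ du/((u-7)(u-1)); decompose into partial fractions.

log(exp(s) - 7)/6 - log(exp(s) - 1)/6 + C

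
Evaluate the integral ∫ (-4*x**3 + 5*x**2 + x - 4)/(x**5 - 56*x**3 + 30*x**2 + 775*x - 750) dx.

-841*log(x - 5)/4400 - log(x - 1)/336 - 77*log(x + 5)/75 + 94*log(x + 6)/77 + 17/(20*x - 100) + C

Factor the denominator: (x - 5)**2*(x - 1)*(x + 5)*(x + 6).
Partial-fraction decomposition: 94/(77*(x + 6)) - 77/(75*(x + 5)) - 1/(336*(x - 1)) - 841/(4400*(x - 5)) - 17/(20*(x - 5)**2).
Integrate each term; A/(x−a) gives A·log|x−a|; A/(x−a)² gives −A/(x−a).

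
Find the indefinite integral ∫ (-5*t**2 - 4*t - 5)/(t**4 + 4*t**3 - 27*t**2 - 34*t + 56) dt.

-101*log(t - 4)/198 + 7*log(t - 1)/36 - 17*log(t + 2)/90 + 111*log(t + 7)/220 + C

Factor the denominator: (t - 4)*(t - 1)*(t + 2)*(t + 7).
Partial-fraction decomposition: 111/(220*(t + 7)) - 17/(90*(t + 2)) + 7/(36*(t - 1)) - 101/(198*(t - 4)).
Integrate each term: A/(t−a) contributes A·log|t−a|.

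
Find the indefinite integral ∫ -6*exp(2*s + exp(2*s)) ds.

-3*exp(exp(2*s)) + C

Let u = exp(2*s), so du = (2*exp(2*s)) ds.
Rewriting, the integral becomes -3·∫ e^u du = -3·e^u.
Substituting back, u = exp(2*s).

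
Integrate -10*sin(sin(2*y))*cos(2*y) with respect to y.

5*cos(sin(2*y)) + C

Let u = sin(2*y), so du = (2*cos(2*y)) dy.
Rewriting, the integral becomes -5·∫ sin(u) du = -5·-cos(u).
Substituting back, u = sin(2*y).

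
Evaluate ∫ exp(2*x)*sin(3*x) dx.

2*exp(2*x)*sin(3*x)/13 - 3*exp(2*x)*cos(3*x)/13 + C

Let I denote the integral. Integrate by parts with u = sin(3*x), dv = exp(2*x) dx, so v = exp(2*x)/2: I = exp(2*x)*sin(3*x)/2 − (3/2)·∫ exp(2*x)*cos(3*x) dx.
Apply parts again with u = cos(3*x), dv = exp(2*x) dx: ∫ exp(2*x)*cos(3*x) dx = exp(2*x)*cos(3*x)/2 + (3/2)·I. Substituting back brings back I: I = exp(2*x)*sin(3*x)/2 - 3*exp(2*x)*cos(3*x)/4 − (9/4)·I.
Solving for I: (1 + 9/4)·I equals the remaining terms, so I = (4/13)·(exp(2*x)*sin(3*x)/2 - 3*exp(2*x)*cos(3*x)/4).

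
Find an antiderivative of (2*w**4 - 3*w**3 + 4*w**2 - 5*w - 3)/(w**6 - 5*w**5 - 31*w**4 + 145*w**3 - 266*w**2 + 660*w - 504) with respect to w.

3931*log(w - 7)/16536 - 11*log(w - 3)/104 - log(w - 1)/84 - 379*log(w + 6)/3640 - 439*log(w**2 + 4)/55120 + 557*atan(w/2)/27560 + C

Factor the denominator: (w - 7)*(w - 3)*(w - 1)*(w + 6)*(w**2 + 4).
Partial-fraction decomposition: -(439*w - 1114)/(27560*(w**2 + 4)) - 379/(3640*(w + 6)) - 1/(84*(w - 1)) - 11/(104*(w - 3)) + 3931/(16536*(w - 7)).
Integrate each term; A/(w−a) gives A·log|w−a|; the (Bw+D)/(w²+p²) term gives a log and an atan.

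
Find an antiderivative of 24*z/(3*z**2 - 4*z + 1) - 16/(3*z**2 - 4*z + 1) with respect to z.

Let u = 3*z**2 - 4*z + 1, so du = (6*z - 4) dz.
Rewriting, the integral becomes 4·∫ 1/u du = 4·log(u).
Substituting back, u = 3*z**2 - 4*z + 1.

4*log(3*z**2 - 4*z + 1) + C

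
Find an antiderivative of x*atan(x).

x**2*atan(x)/2 - x/2 + atan(x)/2 + C

Use integration by parts with u = arctan(x), dv = x dx.
Then du = 1/(x**2 + 1) dx.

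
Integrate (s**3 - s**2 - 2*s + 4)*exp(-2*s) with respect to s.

(-4*s**3 - 2*s**2 + 6*s - 13)*exp(-2*s)/8 + C

Use integration by parts with u = s**3 - s**2 - 2*s + 4, dv = exp(-2*s) ds, so v = -exp(-2*s)/2.
Apply parts 3 times (tabular method): alternate signs, differentiate u down to 0, integrate dv up.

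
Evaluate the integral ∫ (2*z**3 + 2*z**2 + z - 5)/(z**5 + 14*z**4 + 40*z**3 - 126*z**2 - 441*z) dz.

Factor the denominator: z*(z - 3)*(z + 3)*(z + 7)**2.
Partial-fraction decomposition: 201/(1960*(z + 7)) + 15/(7*(z + 7)**2) - 11/(72*(z + 3)) + 7/(180*(z - 3)) + 5/(441*z).
Integrate each term; A/(z−a) gives A·log|z−a|; A/(z−a)² gives −A/(z−a).

5*log(z)/441 + 7*log(z - 3)/180 - 11*log(z + 3)/72 + 201*log(z + 7)/1960 - 15/(7*z + 49) + C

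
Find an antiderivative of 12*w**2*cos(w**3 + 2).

Let u = w**3 + 2, so du = (3*w**2) dw.
Rewriting, the integral becomes 4·∫ cos(u) du = 4·sin(u).
Substituting back, u = w**3 + 2.

4*sin(w**3 + 2) + C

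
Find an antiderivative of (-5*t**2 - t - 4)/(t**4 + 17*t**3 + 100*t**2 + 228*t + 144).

-8*log(t + 1)/75 + 20*log(t + 4)/3 - 164*log(t + 6)/25 + 89/(5*t + 30) + C

Factor the denominator: (t + 1)*(t + 4)*(t + 6)**2.
Partial-fraction decomposition: -164/(25*(t + 6)) - 89/(5*(t + 6)**2) + 20/(3*(t + 4)) - 8/(75*(t + 1)).
Integrate each term; A/(t−a) gives A·log|t−a|; A/(t−a)² gives −A/(t−a).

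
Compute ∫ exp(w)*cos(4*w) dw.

Let I denote the integral. Integrate by parts with u = cos(4*w), dv = exp(w) dw, so v = exp(w): I = exp(w)*cos(4*w) + 4·∫ exp(w)*sin(4*w) dw.
Apply parts again with u = sin(4*w), dv = exp(w) dw: ∫ exp(w)*sin(4*w) dw = exp(w)*sin(4*w) − 4·I. Substituting back brings back I: I = 4*exp(w)*sin(4*w) + exp(w)*cos(4*w) − 16·I.
Solving for I: (1 + 16)·I equals the remaining terms, so I = (1/17)·(4*exp(w)*sin(4*w) + exp(w)*cos(4*w)).

4*exp(w)*sin(4*w)/17 + exp(w)*cos(4*w)/17 + C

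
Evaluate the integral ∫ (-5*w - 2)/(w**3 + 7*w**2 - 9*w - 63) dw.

-17*log(w - 3)/60 - 13*log(w + 3)/24 + 33*log(w + 7)/40 + C

Factor the denominator: (w - 3)*(w + 3)*(w + 7).
Partial-fraction decomposition: 33/(40*(w + 7)) - 13/(24*(w + 3)) - 17/(60*(w - 3)).
Integrate each term: A/(w−a) contributes A·log|w−a|.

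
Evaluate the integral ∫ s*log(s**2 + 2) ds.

s**2*log(s**2 + 2)/2 - s**2/2 + log(s**2 + 2) + C

Let u = s**2 + 2, so du = (2*s) ds.
The integral becomes (1/2)·∫ log(u) du; integrate by parts with u′=log(u), dv′=du.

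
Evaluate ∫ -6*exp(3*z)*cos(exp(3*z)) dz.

Let u = exp(3*z), so du = (3*exp(3*z)) dz.
Rewriting, the integral becomes -2·∫ cos(u) du = -2·sin(u).
Substituting back, u = exp(3*z).

-2*sin(exp(3*z)) + C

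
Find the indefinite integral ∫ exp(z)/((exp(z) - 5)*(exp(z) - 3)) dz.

log(exp(z) - 5)/2 - log(exp(z) - 3)/2 + C

Let u = e^z, du = e^z dz.
The integral becomes ∫ du/((u-3)(u-5)); decompose into partial fractions.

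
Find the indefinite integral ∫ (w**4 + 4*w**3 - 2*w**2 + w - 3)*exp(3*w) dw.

(27*w**4 + 72*w**3 - 126*w**2 + 111*w - 118)*exp(3*w)/81 + C

Use integration by parts with u = w**4 + 4*w**3 - 2*w**2 + w - 3, dv = exp(3*w) dw, so v = exp(3*w)/3.
Apply parts 4 times (tabular method): alternate signs, differentiate u down to 0, integrate dv up.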